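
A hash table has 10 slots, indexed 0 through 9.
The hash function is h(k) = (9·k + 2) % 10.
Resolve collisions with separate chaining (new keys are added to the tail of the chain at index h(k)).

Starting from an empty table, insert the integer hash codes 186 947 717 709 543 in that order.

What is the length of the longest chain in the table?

186 → bucket 6
947 → bucket 5
717 → bucket 5 (collision)
709 → bucket 3
543 → bucket 9
Final buckets:
0: ∅
1: ∅
2: ∅
3: 709
4: ∅
5: 947 -> 717
6: 186
7: ∅
8: ∅
9: 543

2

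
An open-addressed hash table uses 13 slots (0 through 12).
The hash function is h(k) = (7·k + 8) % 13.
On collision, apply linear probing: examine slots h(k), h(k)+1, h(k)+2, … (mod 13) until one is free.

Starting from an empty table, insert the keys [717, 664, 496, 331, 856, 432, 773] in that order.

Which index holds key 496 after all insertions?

10

717: h=9 -> slot 9
664: h=2 -> slot 2
496: h=9, probe 9,10 -> slot 10
331: h=11 -> slot 11
856: h=7 -> slot 7
432: h=3 -> slot 3
773: h=11, probe 11,12 -> slot 12
Table: [—, —, 664, 432, —, —, —, 856, —, 717, 496, 331, 773]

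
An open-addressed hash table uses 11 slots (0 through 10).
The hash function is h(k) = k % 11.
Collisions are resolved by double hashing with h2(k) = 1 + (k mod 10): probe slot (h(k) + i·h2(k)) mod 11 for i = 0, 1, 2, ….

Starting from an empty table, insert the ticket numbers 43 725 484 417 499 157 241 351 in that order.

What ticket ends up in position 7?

Insert 43: h=10, slot 10 empty → index 10.
Insert 725: h=10, h2=6, slot 10 occupied → index 5.
Insert 484: h=0, slot 0 empty → index 0.
Insert 417: h=10, h2=8, slot 10 occupied → index 7.
Insert 499: h=4, slot 4 empty → index 4.
Insert 157: h=3, slot 3 empty → index 3.
Insert 241: h=10, h2=2, slot 10 occupied → index 1.
Insert 351: h=10, h2=2, slots 10,1,3,5,7 occupied → index 9.
Table: [484, 241, ., 157, 499, 725, ., 417, ., 351, 43]

417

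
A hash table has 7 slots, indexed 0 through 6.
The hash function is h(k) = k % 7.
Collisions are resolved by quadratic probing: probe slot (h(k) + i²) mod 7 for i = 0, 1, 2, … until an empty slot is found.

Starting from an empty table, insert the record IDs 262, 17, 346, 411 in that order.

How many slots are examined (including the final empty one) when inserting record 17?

2

262: h=3 => slot 3
17: h=3, probe 3,4 => slot 4
346: h=3, probe 3,4,0 => slot 0
411: h=5 => slot 5
Table: [346, —, —, 262, 17, 411, —]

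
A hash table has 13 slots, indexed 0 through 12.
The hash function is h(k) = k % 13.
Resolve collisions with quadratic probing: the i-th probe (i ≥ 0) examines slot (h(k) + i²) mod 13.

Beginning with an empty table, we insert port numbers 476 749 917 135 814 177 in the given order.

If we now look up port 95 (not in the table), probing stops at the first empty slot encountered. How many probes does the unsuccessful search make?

4

Insert 476: h=8, slot 8 empty => index 8.
Insert 749: h=8, slot 8 occupied => index 9.
Insert 917: h=7, slot 7 empty => index 7.
Insert 135: h=5, slot 5 empty => index 5.
Insert 814: h=8, slots 8,9 occupied => index 12.
Insert 177: h=8, slots 8,9,12 occupied => index 4.
Table: [_, _, _, _, 177, 135, _, 917, 476, 749, _, _, 814]
Lookup 95: h=4, probe 4,5,8,0 → slot 0 empty, not found.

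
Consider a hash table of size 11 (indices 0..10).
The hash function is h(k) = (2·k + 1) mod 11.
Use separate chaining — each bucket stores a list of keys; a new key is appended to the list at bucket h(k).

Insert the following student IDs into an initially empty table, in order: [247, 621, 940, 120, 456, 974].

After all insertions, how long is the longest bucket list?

Insert 247: h=0, bucket 0 empty → new chain.
Insert 621: h=0, bucket 0 nonempty → append to chain.
Insert 940: h=0, bucket 0 nonempty → append to chain.
Insert 120: h=10, bucket 10 empty → new chain.
Insert 456: h=0, bucket 0 nonempty → append to chain.
Insert 974: h=2, bucket 2 empty → new chain.
Final buckets:
0: 247 -> 621 -> 940 -> 456
1: —
2: 974
3: —
4: —
5: —
6: —
7: —
8: —
9: —
10: 120

4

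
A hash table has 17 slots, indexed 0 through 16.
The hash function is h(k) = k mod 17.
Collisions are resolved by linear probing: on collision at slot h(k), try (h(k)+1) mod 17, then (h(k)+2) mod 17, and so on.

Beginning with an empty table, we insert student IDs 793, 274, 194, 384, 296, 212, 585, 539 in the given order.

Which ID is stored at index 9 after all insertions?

Insert 793: h=11, slot 11 empty -> index 11.
Insert 274: h=2, slot 2 empty -> index 2.
Insert 194: h=7, slot 7 empty -> index 7.
Insert 384: h=10, slot 10 empty -> index 10.
Insert 296: h=7, slot 7 occupied -> index 8.
Insert 212: h=8, slot 8 occupied -> index 9.
Insert 585: h=7, slots 7,8,9,10,11 occupied -> index 12.
Insert 539: h=12, slot 12 occupied -> index 13.
Table: [—, —, 274, —, —, —, —, 194, 296, 212, 384, 793, 585, 539, —, —, —]

212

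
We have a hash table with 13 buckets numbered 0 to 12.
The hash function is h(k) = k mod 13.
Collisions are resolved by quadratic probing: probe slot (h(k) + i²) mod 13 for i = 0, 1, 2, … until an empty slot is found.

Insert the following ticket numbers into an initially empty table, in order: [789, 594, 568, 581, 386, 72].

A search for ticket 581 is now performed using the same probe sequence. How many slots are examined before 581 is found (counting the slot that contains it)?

4

789 hashes to 9; slot 9 is free → place at 9.
594 hashes to 9; 9 taken → place at 10.
568 hashes to 9; 9,10 taken → place at 0.
581 hashes to 9; 9,10,0 taken → place at 5.
386 hashes to 9; 9,10,0,5 taken → place at 12.
72 hashes to 7; slot 7 is free → place at 7.
Table: [568, _, _, _, _, 581, _, 72, _, 789, 594, _, 386]
Lookup 581: h=9, probe 9,10,0,5 → found at 5.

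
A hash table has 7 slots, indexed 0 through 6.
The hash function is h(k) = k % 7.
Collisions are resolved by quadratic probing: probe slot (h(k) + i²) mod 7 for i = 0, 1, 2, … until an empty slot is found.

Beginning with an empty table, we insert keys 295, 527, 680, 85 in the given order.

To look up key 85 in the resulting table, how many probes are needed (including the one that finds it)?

295 hashes to 1; slot 1 is free => place at 1.
527 hashes to 2; slot 2 is free => place at 2.
680 hashes to 1; 1,2 taken => place at 5.
85 hashes to 1; 1,2,5 taken => place at 3.
Table: [∅, 295, 527, 85, ∅, 680, ∅]
Lookup 85: h=1, probe 1,2,5,3 → found at 3.

4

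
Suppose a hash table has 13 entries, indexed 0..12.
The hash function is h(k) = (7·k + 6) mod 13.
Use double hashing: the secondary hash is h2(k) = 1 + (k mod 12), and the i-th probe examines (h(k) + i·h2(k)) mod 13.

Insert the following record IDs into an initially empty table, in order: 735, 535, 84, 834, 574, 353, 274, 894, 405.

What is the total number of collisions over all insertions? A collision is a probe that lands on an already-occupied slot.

735 hashes to 3; slot 3 is free -> place at 3.
535 hashes to 7; slot 7 is free -> place at 7.
84 hashes to 9; slot 9 is free -> place at 9.
834 hashes to 7, h2=7; 7 taken -> place at 1.
574 hashes to 7, h2=11; 7 taken -> place at 5.
353 hashes to 7, h2=6; 7 taken -> place at 0.
274 hashes to 0, h2=11; 0 taken -> place at 11.
894 hashes to 11, h2=7; 11,5 taken -> place at 12.
405 hashes to 7, h2=10; 7 taken -> place at 4.
Table: [353, 834, -, 735, 405, 574, -, 535, -, 84, -, 274, 894]

7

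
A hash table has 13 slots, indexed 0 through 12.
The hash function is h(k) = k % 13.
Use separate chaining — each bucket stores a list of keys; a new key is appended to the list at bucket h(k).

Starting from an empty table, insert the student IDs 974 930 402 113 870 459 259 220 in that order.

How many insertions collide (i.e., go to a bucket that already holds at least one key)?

4

Insert 974: h=12, bucket 12 empty -> new chain.
Insert 930: h=7, bucket 7 empty -> new chain.
Insert 402: h=12, bucket 12 nonempty -> append to chain.
Insert 113: h=9, bucket 9 empty -> new chain.
Insert 870: h=12, bucket 12 nonempty -> append to chain.
Insert 459: h=4, bucket 4 empty -> new chain.
Insert 259: h=12, bucket 12 nonempty -> append to chain.
Insert 220: h=12, bucket 12 nonempty -> append to chain.
Final buckets:
0: —
1: —
2: —
3: —
4: 459
5: —
6: —
7: 930
8: —
9: 113
10: —
11: —
12: 974 -> 402 -> 870 -> 259 -> 220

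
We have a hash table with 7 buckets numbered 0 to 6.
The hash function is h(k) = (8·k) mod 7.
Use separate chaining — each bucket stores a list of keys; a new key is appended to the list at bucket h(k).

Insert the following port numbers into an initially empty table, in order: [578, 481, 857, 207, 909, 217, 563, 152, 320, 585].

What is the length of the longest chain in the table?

3

Insert 578: h=4, bucket 4 empty → new chain.
Insert 481: h=5, bucket 5 empty → new chain.
Insert 857: h=3, bucket 3 empty → new chain.
Insert 207: h=4, bucket 4 nonempty → append to chain.
Insert 909: h=6, bucket 6 empty → new chain.
Insert 217: h=0, bucket 0 empty → new chain.
Insert 563: h=3, bucket 3 nonempty → append to chain.
Insert 152: h=5, bucket 5 nonempty → append to chain.
Insert 320: h=5, bucket 5 nonempty → append to chain.
Insert 585: h=4, bucket 4 nonempty → append to chain.
Final buckets:
0: 217
1: —
2: —
3: 857 -> 563
4: 578 -> 207 -> 585
5: 481 -> 152 -> 320
6: 909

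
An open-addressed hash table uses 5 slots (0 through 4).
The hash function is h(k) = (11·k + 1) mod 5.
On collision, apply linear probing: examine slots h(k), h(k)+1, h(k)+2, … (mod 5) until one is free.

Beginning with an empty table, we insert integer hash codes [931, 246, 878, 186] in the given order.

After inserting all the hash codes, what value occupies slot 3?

931 hashes to 2; slot 2 is free -> place at 2.
246 hashes to 2; 2 taken -> place at 3.
878 hashes to 4; slot 4 is free -> place at 4.
186 hashes to 2; 2,3,4 taken -> place at 0.
Table: [186, ∅, 931, 246, 878]

246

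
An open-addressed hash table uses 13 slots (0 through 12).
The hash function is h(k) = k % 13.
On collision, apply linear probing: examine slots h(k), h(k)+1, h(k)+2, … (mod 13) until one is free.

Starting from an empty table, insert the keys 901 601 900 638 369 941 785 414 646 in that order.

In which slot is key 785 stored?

8

Insert 901: h=4, slot 4 empty => index 4.
Insert 601: h=3, slot 3 empty => index 3.
Insert 900: h=3, slots 3,4 occupied => index 5.
Insert 638: h=1, slot 1 empty => index 1.
Insert 369: h=5, slot 5 occupied => index 6.
Insert 941: h=5, slots 5,6 occupied => index 7.
Insert 785: h=5, slots 5,6,7 occupied => index 8.
Insert 414: h=11, slot 11 empty => index 11.
Insert 646: h=9, slot 9 empty => index 9.
Table: [., 638, ., 601, 901, 900, 369, 941, 785, 646, ., 414, .]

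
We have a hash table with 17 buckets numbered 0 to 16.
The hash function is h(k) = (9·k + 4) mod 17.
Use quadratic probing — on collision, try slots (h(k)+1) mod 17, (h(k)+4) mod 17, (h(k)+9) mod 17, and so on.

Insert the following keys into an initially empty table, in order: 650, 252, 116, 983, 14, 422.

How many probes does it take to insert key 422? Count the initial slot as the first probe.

Insert 650: h=6, slot 6 empty -> index 6.
Insert 252: h=11, slot 11 empty -> index 11.
Insert 116: h=11, slot 11 occupied -> index 12.
Insert 983: h=11, slots 11,12 occupied -> index 15.
Insert 14: h=11, slots 11,12,15 occupied -> index 3.
Insert 422: h=11, slots 11,12,15,3 occupied -> index 10.
Table: [., ., ., 14, ., ., 650, ., ., ., 422, 252, 116, ., ., 983, .]

5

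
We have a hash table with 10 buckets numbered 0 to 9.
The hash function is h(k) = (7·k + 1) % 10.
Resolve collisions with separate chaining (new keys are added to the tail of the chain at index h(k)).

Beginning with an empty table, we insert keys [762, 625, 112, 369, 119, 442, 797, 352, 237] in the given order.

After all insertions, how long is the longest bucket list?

4

Insert 762: h=5, bucket 5 empty → new chain.
Insert 625: h=6, bucket 6 empty → new chain.
Insert 112: h=5, bucket 5 nonempty → append to chain.
Insert 369: h=4, bucket 4 empty → new chain.
Insert 119: h=4, bucket 4 nonempty → append to chain.
Insert 442: h=5, bucket 5 nonempty → append to chain.
Insert 797: h=0, bucket 0 empty → new chain.
Insert 352: h=5, bucket 5 nonempty → append to chain.
Insert 237: h=0, bucket 0 nonempty → append to chain.
Final buckets:
0: 797 -> 237
1: —
2: —
3: —
4: 369 -> 119
5: 762 -> 112 -> 442 -> 352
6: 625
7: —
8: —
9: —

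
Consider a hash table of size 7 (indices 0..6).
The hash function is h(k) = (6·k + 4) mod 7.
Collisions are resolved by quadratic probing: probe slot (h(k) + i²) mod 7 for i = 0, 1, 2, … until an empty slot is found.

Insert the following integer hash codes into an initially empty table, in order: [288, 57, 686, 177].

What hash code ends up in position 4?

57

288: h=3 → slot 3
57: h=3, probe 3,4 → slot 4
686: h=4, probe 4,5 → slot 5
177: h=2 → slot 2
Table: [—, —, 177, 288, 57, 686, —]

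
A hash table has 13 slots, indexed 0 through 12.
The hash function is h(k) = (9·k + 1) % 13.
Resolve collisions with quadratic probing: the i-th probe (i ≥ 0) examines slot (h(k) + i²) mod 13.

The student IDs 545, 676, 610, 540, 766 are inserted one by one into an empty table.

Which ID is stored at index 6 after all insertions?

545: h=5 → slot 5
676: h=1 → slot 1
610: h=5, probe 5,6 → slot 6
540: h=12 → slot 12
766: h=5, probe 5,6,9 → slot 9
Table: [-, 676, -, -, -, 545, 610, -, -, 766, -, -, 540]

610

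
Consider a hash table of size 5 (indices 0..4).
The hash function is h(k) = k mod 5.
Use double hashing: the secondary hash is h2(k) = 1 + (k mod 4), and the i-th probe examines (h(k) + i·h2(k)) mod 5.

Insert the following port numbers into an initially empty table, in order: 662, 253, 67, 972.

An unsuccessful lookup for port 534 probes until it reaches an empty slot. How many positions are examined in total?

Insert 662: h=2, slot 2 empty → index 2.
Insert 253: h=3, slot 3 empty → index 3.
Insert 67: h=2, h2=4, slot 2 occupied → index 1.
Insert 972: h=2, h2=1, slots 2,3 occupied → index 4.
Table: [∅, 67, 662, 253, 972]
Lookup 534: h=4, h2=3, probe 4,2,0 → slot 0 empty, not found.

3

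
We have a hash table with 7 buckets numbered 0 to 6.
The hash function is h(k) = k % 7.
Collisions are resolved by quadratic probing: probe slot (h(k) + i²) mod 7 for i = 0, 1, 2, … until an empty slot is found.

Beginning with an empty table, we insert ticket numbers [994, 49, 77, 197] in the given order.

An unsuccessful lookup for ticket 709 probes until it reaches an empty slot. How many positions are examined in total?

2

994: h=0 → slot 0
49: h=0, probe 0,1 → slot 1
77: h=0, probe 0,1,4 → slot 4
197: h=1, probe 1,2 → slot 2
Table: [994, 49, 197, ., 77, ., .]
Lookup 709: h=2, probe 2,3 → slot 3 empty, not found.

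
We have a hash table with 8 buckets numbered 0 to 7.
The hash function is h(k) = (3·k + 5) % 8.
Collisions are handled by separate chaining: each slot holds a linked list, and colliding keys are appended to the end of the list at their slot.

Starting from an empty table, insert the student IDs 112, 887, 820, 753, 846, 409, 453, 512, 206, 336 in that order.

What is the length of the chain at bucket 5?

3

Insert 112: h=5, bucket 5 empty -> new chain.
Insert 887: h=2, bucket 2 empty -> new chain.
Insert 820: h=1, bucket 1 empty -> new chain.
Insert 753: h=0, bucket 0 empty -> new chain.
Insert 846: h=7, bucket 7 empty -> new chain.
Insert 409: h=0, bucket 0 nonempty -> append to chain.
Insert 453: h=4, bucket 4 empty -> new chain.
Insert 512: h=5, bucket 5 nonempty -> append to chain.
Insert 206: h=7, bucket 7 nonempty -> append to chain.
Insert 336: h=5, bucket 5 nonempty -> append to chain.
Final buckets:
0: 753 -> 409
1: 820
2: 887
3: _
4: 453
5: 112 -> 512 -> 336
6: _
7: 846 -> 206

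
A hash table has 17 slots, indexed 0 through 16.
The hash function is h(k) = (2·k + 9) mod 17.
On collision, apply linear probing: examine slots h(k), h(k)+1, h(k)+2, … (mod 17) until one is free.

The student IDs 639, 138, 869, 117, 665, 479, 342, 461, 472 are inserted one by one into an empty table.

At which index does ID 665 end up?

Insert 639: h=12, slot 12 empty -> index 12.
Insert 138: h=13, slot 13 empty -> index 13.
Insert 869: h=13, slot 13 occupied -> index 14.
Insert 117: h=5, slot 5 empty -> index 5.
Insert 665: h=13, slots 13,14 occupied -> index 15.
Insert 479: h=15, slot 15 occupied -> index 16.
Insert 342: h=13, slots 13,14,15,16 occupied -> index 0.
Insert 461: h=13, slots 13,14,15,16,0 occupied -> index 1.
Insert 472: h=1, slot 1 occupied -> index 2.
Table: [342, 461, 472, ∅, ∅, 117, ∅, ∅, ∅, ∅, ∅, ∅, 639, 138, 869, 665, 479]

15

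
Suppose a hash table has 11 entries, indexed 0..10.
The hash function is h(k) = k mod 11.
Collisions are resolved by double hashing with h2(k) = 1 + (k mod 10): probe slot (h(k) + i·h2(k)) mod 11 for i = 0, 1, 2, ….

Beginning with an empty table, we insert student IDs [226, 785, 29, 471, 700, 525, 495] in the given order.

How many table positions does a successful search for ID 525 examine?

2

226: h=6 -> slot 6
785: h=4 -> slot 4
29: h=7 -> slot 7
471: h=9 -> slot 9
700: h=7, h2=1, probe 7,8 -> slot 8
525: h=8, h2=6, probe 8,3 -> slot 3
495: h=0 -> slot 0
Table: [495, ., ., 525, 785, ., 226, 29, 700, 471, .]
Lookup 525: h=8, h2=6, probe 8,3 → found at 3.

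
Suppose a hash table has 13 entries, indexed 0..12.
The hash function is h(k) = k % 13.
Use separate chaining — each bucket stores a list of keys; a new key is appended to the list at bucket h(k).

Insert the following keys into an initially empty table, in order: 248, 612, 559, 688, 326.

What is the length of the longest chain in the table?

3

Insert 248: h=1, bucket 1 empty -> new chain.
Insert 612: h=1, bucket 1 nonempty -> append to chain.
Insert 559: h=0, bucket 0 empty -> new chain.
Insert 688: h=12, bucket 12 empty -> new chain.
Insert 326: h=1, bucket 1 nonempty -> append to chain.
Final buckets:
0: 559
1: 248 -> 612 -> 326
2: -
3: -
4: -
5: -
6: -
7: -
8: -
9: -
10: -
11: -
12: 688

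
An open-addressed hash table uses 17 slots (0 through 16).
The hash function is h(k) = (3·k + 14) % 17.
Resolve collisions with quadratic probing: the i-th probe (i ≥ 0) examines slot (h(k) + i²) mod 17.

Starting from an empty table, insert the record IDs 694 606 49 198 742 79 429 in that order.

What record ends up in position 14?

694: h=5 -> slot 5
606: h=13 -> slot 13
49: h=8 -> slot 8
198: h=13, probe 13,14 -> slot 14
742: h=13, probe 13,14,0 -> slot 0
79: h=13, probe 13,14,0,5,12 -> slot 12
429: h=9 -> slot 9
Table: [742, -, -, -, -, 694, -, -, 49, 429, -, -, 79, 606, 198, -, -]

198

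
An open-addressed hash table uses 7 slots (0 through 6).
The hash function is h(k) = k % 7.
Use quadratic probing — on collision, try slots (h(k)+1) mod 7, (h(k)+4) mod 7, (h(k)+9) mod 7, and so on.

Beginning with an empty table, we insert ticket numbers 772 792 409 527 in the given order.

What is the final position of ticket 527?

6

772: h=2 => slot 2
792: h=1 => slot 1
409: h=3 => slot 3
527: h=2, probe 2,3,6 => slot 6
Table: [_, 792, 772, 409, _, _, 527]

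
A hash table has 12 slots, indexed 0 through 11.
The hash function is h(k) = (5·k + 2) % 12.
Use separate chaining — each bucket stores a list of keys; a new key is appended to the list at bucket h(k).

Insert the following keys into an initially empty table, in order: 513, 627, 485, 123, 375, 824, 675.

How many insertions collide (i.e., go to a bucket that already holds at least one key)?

3

Insert 513: h=11, bucket 11 empty -> new chain.
Insert 627: h=5, bucket 5 empty -> new chain.
Insert 485: h=3, bucket 3 empty -> new chain.
Insert 123: h=5, bucket 5 nonempty -> append to chain.
Insert 375: h=5, bucket 5 nonempty -> append to chain.
Insert 824: h=6, bucket 6 empty -> new chain.
Insert 675: h=5, bucket 5 nonempty -> append to chain.
Final buckets:
0: _
1: _
2: _
3: 485
4: _
5: 627 -> 123 -> 375 -> 675
6: 824
7: _
8: _
9: _
10: _
11: 513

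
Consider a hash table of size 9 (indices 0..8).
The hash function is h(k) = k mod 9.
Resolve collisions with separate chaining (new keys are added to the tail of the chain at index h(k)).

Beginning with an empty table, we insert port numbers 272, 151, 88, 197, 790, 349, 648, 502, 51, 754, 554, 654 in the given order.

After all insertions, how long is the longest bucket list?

6

Insert 272: h=2, bucket 2 empty → new chain.
Insert 151: h=7, bucket 7 empty → new chain.
Insert 88: h=7, bucket 7 nonempty → append to chain.
Insert 197: h=8, bucket 8 empty → new chain.
Insert 790: h=7, bucket 7 nonempty → append to chain.
Insert 349: h=7, bucket 7 nonempty → append to chain.
Insert 648: h=0, bucket 0 empty → new chain.
Insert 502: h=7, bucket 7 nonempty → append to chain.
Insert 51: h=6, bucket 6 empty → new chain.
Insert 754: h=7, bucket 7 nonempty → append to chain.
Insert 554: h=5, bucket 5 empty → new chain.
Insert 654: h=6, bucket 6 nonempty → append to chain.
Final buckets:
0: 648
1: .
2: 272
3: .
4: .
5: 554
6: 51 -> 654
7: 151 -> 88 -> 790 -> 349 -> 502 -> 754
8: 197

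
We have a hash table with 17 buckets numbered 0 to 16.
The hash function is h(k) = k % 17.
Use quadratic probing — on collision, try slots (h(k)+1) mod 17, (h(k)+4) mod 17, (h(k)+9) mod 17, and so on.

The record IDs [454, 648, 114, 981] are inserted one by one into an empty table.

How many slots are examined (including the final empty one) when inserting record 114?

Insert 454: h=12, slot 12 empty => index 12.
Insert 648: h=2, slot 2 empty => index 2.
Insert 114: h=12, slot 12 occupied => index 13.
Insert 981: h=12, slots 12,13 occupied => index 16.
Table: [_, _, 648, _, _, _, _, _, _, _, _, _, 454, 114, _, _, 981]

2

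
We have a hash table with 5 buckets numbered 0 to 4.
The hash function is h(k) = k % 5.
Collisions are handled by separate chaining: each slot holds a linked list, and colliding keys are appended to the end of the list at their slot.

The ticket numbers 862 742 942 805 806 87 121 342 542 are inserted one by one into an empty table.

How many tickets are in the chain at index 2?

862 -> bucket 2
742 -> bucket 2 (collision)
942 -> bucket 2 (collision)
805 -> bucket 0
806 -> bucket 1
87 -> bucket 2 (collision)
121 -> bucket 1 (collision)
342 -> bucket 2 (collision)
542 -> bucket 2 (collision)
Final buckets:
0: 805
1: 806 -> 121
2: 862 -> 742 -> 942 -> 87 -> 342 -> 542
3: -
4: -

6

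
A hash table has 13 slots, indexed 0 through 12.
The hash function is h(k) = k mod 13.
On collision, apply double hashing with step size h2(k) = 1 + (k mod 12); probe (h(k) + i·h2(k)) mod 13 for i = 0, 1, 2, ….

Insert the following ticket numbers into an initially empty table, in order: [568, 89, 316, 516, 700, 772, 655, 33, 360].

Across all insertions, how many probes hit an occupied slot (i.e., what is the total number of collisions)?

Insert 568: h=9, slot 9 empty => index 9.
Insert 89: h=11, slot 11 empty => index 11.
Insert 316: h=4, slot 4 empty => index 4.
Insert 516: h=9, h2=1, slot 9 occupied => index 10.
Insert 700: h=11, h2=5, slot 11 occupied => index 3.
Insert 772: h=5, slot 5 empty => index 5.
Insert 655: h=5, h2=8, slot 5 occupied => index 0.
Insert 33: h=7, slot 7 empty => index 7.
Insert 360: h=9, h2=1, slots 9,10,11 occupied => index 12.
Table: [655, _, _, 700, 316, 772, _, 33, _, 568, 516, 89, 360]

6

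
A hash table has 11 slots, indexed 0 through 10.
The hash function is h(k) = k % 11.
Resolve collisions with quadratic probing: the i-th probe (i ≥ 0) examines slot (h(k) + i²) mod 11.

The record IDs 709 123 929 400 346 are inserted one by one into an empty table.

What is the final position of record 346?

709 hashes to 5; slot 5 is free -> place at 5.
123 hashes to 2; slot 2 is free -> place at 2.
929 hashes to 5; 5 taken -> place at 6.
400 hashes to 4; slot 4 is free -> place at 4.
346 hashes to 5; 5,6 taken -> place at 9.
Table: [-, -, 123, -, 400, 709, 929, -, -, 346, -]

9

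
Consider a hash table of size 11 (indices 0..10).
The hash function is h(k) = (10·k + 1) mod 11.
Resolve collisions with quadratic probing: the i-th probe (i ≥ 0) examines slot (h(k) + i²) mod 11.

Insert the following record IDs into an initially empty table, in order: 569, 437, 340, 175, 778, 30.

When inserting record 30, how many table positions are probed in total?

5

569 hashes to 4; slot 4 is free → place at 4.
437 hashes to 4; 4 taken → place at 5.
340 hashes to 2; slot 2 is free → place at 2.
175 hashes to 2; 2 taken → place at 3.
778 hashes to 4; 4,5 taken → place at 8.
30 hashes to 4; 4,5,8,2 taken → place at 9.
Table: [_, _, 340, 175, 569, 437, _, _, 778, 30, _]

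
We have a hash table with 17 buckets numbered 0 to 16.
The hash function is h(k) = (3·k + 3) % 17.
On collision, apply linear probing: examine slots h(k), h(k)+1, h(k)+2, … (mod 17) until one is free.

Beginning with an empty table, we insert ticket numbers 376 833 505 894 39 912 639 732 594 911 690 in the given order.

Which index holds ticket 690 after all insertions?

Insert 376: h=9, slot 9 empty => index 9.
Insert 833: h=3, slot 3 empty => index 3.
Insert 505: h=5, slot 5 empty => index 5.
Insert 894: h=16, slot 16 empty => index 16.
Insert 39: h=1, slot 1 empty => index 1.
Insert 912: h=2, slot 2 empty => index 2.
Insert 639: h=16, slot 16 occupied => index 0.
Insert 732: h=6, slot 6 empty => index 6.
Insert 594: h=0, slots 0,1,2,3 occupied => index 4.
Insert 911: h=16, slots 16,0,1,2,3,4,5,6 occupied => index 7.
Insert 690: h=16, slots 16,0,1,2,3,4,5,6,7 occupied => index 8.
Table: [639, 39, 912, 833, 594, 505, 732, 911, 690, 376, _, _, _, _, _, _, 894]

8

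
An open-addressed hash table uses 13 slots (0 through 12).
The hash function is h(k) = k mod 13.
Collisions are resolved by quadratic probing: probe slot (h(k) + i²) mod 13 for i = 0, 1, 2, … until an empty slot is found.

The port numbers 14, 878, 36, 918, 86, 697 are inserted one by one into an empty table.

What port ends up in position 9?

86

Insert 14: h=1, slot 1 empty => index 1.
Insert 878: h=7, slot 7 empty => index 7.
Insert 36: h=10, slot 10 empty => index 10.
Insert 918: h=8, slot 8 empty => index 8.
Insert 86: h=8, slot 8 occupied => index 9.
Insert 697: h=8, slots 8,9 occupied => index 12.
Table: [—, 14, —, —, —, —, —, 878, 918, 86, 36, —, 697]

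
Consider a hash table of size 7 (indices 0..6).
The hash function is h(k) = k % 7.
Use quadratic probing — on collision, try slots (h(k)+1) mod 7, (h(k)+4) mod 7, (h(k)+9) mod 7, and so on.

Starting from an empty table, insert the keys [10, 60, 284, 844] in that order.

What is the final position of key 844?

1

10: h=3 => slot 3
60: h=4 => slot 4
284: h=4, probe 4,5 => slot 5
844: h=4, probe 4,5,1 => slot 1
Table: [_, 844, _, 10, 60, 284, _]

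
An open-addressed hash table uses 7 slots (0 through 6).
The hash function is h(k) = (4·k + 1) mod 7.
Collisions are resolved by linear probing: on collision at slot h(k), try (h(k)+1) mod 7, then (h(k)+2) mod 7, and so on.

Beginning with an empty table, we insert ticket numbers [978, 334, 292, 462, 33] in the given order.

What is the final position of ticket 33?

978 hashes to 0; slot 0 is free => place at 0.
334 hashes to 0; 0 taken => place at 1.
292 hashes to 0; 0,1 taken => place at 2.
462 hashes to 1; 1,2 taken => place at 3.
33 hashes to 0; 0,1,2,3 taken => place at 4.
Table: [978, 334, 292, 462, 33, _, _]

4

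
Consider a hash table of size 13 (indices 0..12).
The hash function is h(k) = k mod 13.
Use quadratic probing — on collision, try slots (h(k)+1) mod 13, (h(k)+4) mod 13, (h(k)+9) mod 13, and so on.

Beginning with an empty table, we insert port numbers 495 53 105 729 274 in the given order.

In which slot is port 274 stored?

4

495: h=1 => slot 1
53: h=1, probe 1,2 => slot 2
105: h=1, probe 1,2,5 => slot 5
729: h=1, probe 1,2,5,10 => slot 10
274: h=1, probe 1,2,5,10,4 => slot 4
Table: [—, 495, 53, —, 274, 105, —, —, —, —, 729, —, —]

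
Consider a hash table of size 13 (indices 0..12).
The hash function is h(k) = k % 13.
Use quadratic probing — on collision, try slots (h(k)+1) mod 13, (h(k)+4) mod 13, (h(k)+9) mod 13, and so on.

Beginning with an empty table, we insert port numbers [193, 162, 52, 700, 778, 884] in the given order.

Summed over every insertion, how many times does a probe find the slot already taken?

Insert 193: h=11, slot 11 empty → index 11.
Insert 162: h=6, slot 6 empty → index 6.
Insert 52: h=0, slot 0 empty → index 0.
Insert 700: h=11, slot 11 occupied → index 12.
Insert 778: h=11, slots 11,12 occupied → index 2.
Insert 884: h=0, slot 0 occupied → index 1.
Table: [52, 884, 778, -, -, -, 162, -, -, -, -, 193, 700]

4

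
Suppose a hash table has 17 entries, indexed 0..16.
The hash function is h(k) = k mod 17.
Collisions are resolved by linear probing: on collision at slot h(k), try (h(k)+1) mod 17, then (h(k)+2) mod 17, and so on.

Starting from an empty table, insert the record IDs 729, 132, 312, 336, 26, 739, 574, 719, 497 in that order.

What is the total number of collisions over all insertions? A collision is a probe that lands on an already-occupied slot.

729 hashes to 15; slot 15 is free → place at 15.
132 hashes to 13; slot 13 is free → place at 13.
312 hashes to 6; slot 6 is free → place at 6.
336 hashes to 13; 13 taken → place at 14.
26 hashes to 9; slot 9 is free → place at 9.
739 hashes to 8; slot 8 is free → place at 8.
574 hashes to 13; 13,14,15 taken → place at 16.
719 hashes to 5; slot 5 is free → place at 5.
497 hashes to 4; slot 4 is free → place at 4.
Table: [., ., ., ., 497, 719, 312, ., 739, 26, ., ., ., 132, 336, 729, 574]

4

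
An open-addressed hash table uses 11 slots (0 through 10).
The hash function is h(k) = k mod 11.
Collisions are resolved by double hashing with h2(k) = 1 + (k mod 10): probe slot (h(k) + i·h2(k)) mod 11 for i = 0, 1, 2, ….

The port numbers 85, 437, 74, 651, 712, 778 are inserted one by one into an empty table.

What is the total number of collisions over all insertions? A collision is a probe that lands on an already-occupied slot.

85 hashes to 8; slot 8 is free => place at 8.
437 hashes to 8, h2=8; 8 taken => place at 5.
74 hashes to 8, h2=5; 8 taken => place at 2.
651 hashes to 2, h2=2; 2 taken => place at 4.
712 hashes to 8, h2=3; 8 taken => place at 0.
778 hashes to 8, h2=9; 8 taken => place at 6.
Table: [712, _, 74, _, 651, 437, 778, _, 85, _, _]

5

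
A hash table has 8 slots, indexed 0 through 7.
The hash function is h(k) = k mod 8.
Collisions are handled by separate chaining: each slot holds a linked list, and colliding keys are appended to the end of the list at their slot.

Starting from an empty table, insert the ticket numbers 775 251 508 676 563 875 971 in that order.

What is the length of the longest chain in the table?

Insert 775: h=7, bucket 7 empty → new chain.
Insert 251: h=3, bucket 3 empty → new chain.
Insert 508: h=4, bucket 4 empty → new chain.
Insert 676: h=4, bucket 4 nonempty → append to chain.
Insert 563: h=3, bucket 3 nonempty → append to chain.
Insert 875: h=3, bucket 3 nonempty → append to chain.
Insert 971: h=3, bucket 3 nonempty → append to chain.
Final buckets:
0: -
1: -
2: -
3: 251 -> 563 -> 875 -> 971
4: 508 -> 676
5: -
6: -
7: 775

4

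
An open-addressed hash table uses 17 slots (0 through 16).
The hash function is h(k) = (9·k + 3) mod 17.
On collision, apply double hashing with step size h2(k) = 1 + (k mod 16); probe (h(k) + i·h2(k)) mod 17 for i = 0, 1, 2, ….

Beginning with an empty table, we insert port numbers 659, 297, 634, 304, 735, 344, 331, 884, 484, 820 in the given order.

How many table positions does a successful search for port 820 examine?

2

659 hashes to 1; slot 1 is free → place at 1.
297 hashes to 7; slot 7 is free → place at 7.
634 hashes to 14; slot 14 is free → place at 14.
304 hashes to 2; slot 2 is free → place at 2.
735 hashes to 5; slot 5 is free → place at 5.
344 hashes to 5, h2=9; 5,14 taken → place at 6.
331 hashes to 7, h2=12; 7,2,14 taken → place at 9.
884 hashes to 3; slot 3 is free → place at 3.
484 hashes to 7, h2=5; 7 taken → place at 12.
820 hashes to 5, h2=5; 5 taken → place at 10.
Table: [-, 659, 304, 884, -, 735, 344, 297, -, 331, 820, -, 484, -, 634, -, -]
Lookup 820: h=5, h2=5, probe 5,10 → found at 10.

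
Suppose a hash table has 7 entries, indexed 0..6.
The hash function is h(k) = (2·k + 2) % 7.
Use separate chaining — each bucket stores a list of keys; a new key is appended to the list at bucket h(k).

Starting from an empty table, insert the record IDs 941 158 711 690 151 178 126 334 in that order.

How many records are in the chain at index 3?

941 → bucket 1
158 → bucket 3
711 → bucket 3 (collision)
690 → bucket 3 (collision)
151 → bucket 3 (collision)
178 → bucket 1 (collision)
126 → bucket 2
334 → bucket 5
Final buckets:
0: —
1: 941 -> 178
2: 126
3: 158 -> 711 -> 690 -> 151
4: —
5: 334
6: —

4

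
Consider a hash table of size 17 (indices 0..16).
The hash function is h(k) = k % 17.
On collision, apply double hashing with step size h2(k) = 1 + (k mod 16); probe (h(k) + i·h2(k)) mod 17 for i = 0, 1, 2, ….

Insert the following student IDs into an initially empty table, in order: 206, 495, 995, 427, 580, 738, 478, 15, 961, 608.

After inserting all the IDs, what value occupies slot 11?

Insert 206: h=2, slot 2 empty => index 2.
Insert 495: h=2, h2=16, slot 2 occupied => index 1.
Insert 995: h=9, slot 9 empty => index 9.
Insert 427: h=2, h2=12, slot 2 occupied => index 14.
Insert 580: h=2, h2=5, slot 2 occupied => index 7.
Insert 738: h=7, h2=3, slot 7 occupied => index 10.
Insert 478: h=2, h2=15, slot 2 occupied => index 0.
Insert 15: h=15, slot 15 empty => index 15.
Insert 961: h=9, h2=2, slot 9 occupied => index 11.
Insert 608: h=13, slot 13 empty => index 13.
Table: [478, 495, 206, ∅, ∅, ∅, ∅, 580, ∅, 995, 738, 961, ∅, 608, 427, 15, ∅]

961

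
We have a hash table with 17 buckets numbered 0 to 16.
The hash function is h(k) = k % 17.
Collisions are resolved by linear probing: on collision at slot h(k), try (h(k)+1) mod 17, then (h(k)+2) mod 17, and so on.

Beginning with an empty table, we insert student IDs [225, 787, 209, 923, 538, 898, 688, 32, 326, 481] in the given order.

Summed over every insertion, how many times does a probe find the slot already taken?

7

225: h=4 → slot 4
787: h=5 → slot 5
209: h=5, probe 5,6 → slot 6
923: h=5, probe 5,6,7 → slot 7
538: h=11 → slot 11
898: h=14 → slot 14
688: h=8 → slot 8
32: h=15 → slot 15
326: h=3 → slot 3
481: h=5, probe 5,6,7,8,9 → slot 9
Table: [-, -, -, 326, 225, 787, 209, 923, 688, 481, -, 538, -, -, 898, 32, -]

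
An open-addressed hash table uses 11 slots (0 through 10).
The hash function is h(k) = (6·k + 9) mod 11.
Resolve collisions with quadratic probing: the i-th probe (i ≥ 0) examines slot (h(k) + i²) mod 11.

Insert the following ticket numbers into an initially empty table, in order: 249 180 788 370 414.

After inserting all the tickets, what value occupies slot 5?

370

Insert 249: h=7, slot 7 empty => index 7.
Insert 180: h=0, slot 0 empty => index 0.
Insert 788: h=7, slot 7 occupied => index 8.
Insert 370: h=7, slots 7,8,0 occupied => index 5.
Insert 414: h=7, slots 7,8,0,5 occupied => index 1.
Table: [180, 414, ∅, ∅, ∅, 370, ∅, 249, 788, ∅, ∅]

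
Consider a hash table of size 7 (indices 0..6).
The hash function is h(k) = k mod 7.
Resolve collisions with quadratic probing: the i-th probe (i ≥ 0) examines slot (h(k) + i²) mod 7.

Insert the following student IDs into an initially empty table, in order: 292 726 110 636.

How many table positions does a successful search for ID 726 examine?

Insert 292: h=5, slot 5 empty -> index 5.
Insert 726: h=5, slot 5 occupied -> index 6.
Insert 110: h=5, slots 5,6 occupied -> index 2.
Insert 636: h=6, slot 6 occupied -> index 0.
Table: [636, ∅, 110, ∅, ∅, 292, 726]
Lookup 726: h=5, probe 5,6 → found at 6.

2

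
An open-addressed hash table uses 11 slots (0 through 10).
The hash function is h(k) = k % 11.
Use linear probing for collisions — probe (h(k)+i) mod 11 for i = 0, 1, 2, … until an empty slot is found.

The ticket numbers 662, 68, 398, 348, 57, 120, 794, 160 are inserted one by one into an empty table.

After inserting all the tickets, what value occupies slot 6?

662: h=2 → slot 2
68: h=2, probe 2,3 → slot 3
398: h=2, probe 2,3,4 → slot 4
348: h=7 → slot 7
57: h=2, probe 2,3,4,5 → slot 5
120: h=10 → slot 10
794: h=2, probe 2,3,4,5,6 → slot 6
160: h=6, probe 6,7,8 → slot 8
Table: [—, —, 662, 68, 398, 57, 794, 348, 160, —, 120]

794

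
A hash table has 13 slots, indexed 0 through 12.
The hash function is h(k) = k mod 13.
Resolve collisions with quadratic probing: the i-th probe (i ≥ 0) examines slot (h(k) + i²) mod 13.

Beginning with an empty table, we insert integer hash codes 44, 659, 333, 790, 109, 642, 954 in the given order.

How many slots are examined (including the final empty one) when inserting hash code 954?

6

44: h=5 => slot 5
659: h=9 => slot 9
333: h=8 => slot 8
790: h=10 => slot 10
109: h=5, probe 5,6 => slot 6
642: h=5, probe 5,6,9,1 => slot 1
954: h=5, probe 5,6,9,1,8,4 => slot 4
Table: [., 642, ., ., 954, 44, 109, ., 333, 659, 790, ., .]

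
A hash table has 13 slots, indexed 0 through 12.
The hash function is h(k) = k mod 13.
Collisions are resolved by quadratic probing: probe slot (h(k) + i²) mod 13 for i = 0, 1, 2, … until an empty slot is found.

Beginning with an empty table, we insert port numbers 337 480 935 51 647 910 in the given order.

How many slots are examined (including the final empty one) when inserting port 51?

Insert 337: h=12, slot 12 empty => index 12.
Insert 480: h=12, slot 12 occupied => index 0.
Insert 935: h=12, slots 12,0 occupied => index 3.
Insert 51: h=12, slots 12,0,3 occupied => index 8.
Insert 647: h=10, slot 10 empty => index 10.
Insert 910: h=0, slot 0 occupied => index 1.
Table: [480, 910, -, 935, -, -, -, -, 51, -, 647, -, 337]

4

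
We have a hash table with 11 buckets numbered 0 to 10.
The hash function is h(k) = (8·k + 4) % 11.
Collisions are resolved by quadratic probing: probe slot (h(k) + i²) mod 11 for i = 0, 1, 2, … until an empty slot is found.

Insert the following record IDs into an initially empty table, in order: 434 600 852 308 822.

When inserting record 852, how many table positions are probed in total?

434: h=0 → slot 0
600: h=8 → slot 8
852: h=0, probe 0,1 → slot 1
308: h=4 → slot 4
822: h=2 → slot 2
Table: [434, 852, 822, ., 308, ., ., ., 600, ., .]

2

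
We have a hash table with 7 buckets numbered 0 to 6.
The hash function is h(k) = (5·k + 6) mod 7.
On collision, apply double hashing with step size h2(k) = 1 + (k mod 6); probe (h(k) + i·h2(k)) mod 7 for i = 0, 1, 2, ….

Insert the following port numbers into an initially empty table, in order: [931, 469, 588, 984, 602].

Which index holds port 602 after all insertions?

2

931 hashes to 6; slot 6 is free => place at 6.
469 hashes to 6, h2=2; 6 taken => place at 1.
588 hashes to 6, h2=1; 6 taken => place at 0.
984 hashes to 5; slot 5 is free => place at 5.
602 hashes to 6, h2=3; 6 taken => place at 2.
Table: [588, 469, 602, _, _, 984, 931]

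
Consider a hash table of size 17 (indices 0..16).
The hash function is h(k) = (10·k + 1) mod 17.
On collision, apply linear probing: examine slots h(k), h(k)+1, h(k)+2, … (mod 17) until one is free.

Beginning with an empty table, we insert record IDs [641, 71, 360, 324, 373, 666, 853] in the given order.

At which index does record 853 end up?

Insert 641: h=2, slot 2 empty => index 2.
Insert 71: h=14, slot 14 empty => index 14.
Insert 360: h=14, slot 14 occupied => index 15.
Insert 324: h=11, slot 11 empty => index 11.
Insert 373: h=8, slot 8 empty => index 8.
Insert 666: h=14, slots 14,15 occupied => index 16.
Insert 853: h=14, slots 14,15,16 occupied => index 0.
Table: [853, ∅, 641, ∅, ∅, ∅, ∅, ∅, 373, ∅, ∅, 324, ∅, ∅, 71, 360, 666]

0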